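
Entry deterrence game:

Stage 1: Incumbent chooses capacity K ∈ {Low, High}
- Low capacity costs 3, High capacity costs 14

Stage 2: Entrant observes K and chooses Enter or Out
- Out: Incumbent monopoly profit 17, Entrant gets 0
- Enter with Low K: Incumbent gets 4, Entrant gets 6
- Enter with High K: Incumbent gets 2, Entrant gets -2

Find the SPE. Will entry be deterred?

SPE: (High, Enter|Low, Out|High); Entry deterred. Incumbent net profit = 3

Work:
After Low K: Entrant enters (6 > 0)
After High K: Entrant stays out (-2 < 0)
Incumbent: Low → 4−3=1, High → 17−14=3
Incumbent chooses High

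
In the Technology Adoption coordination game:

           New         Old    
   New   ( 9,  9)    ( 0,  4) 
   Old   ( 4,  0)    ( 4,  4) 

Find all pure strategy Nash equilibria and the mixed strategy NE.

Pure NE: (New, New) and (Old, Old); Mixed NE: p = 0.4444, q = 0.4444

Work:
Check pure NE:
(New, New): (9, 9) - no unilateral deviation beneficial
(Old, Old): (4, 4) - no unilateral deviation beneficial
Mixed NE: P1 plays New with p = 0.4444, P2 plays New with q = 0.4444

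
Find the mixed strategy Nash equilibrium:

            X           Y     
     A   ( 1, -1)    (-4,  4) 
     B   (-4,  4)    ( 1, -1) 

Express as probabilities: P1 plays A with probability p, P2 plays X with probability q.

p = 0.5, q = 0.5

Work:
Find probabilities that make opponent indifferent:
P2 chooses q to make P1 indifferent between A and B
P1 chooses p to make P2 indifferent between X and Y
Mixed NE: P1 plays (A: 0.5, B: 0.5), P2 plays (X: 0.5, Y: 0.5)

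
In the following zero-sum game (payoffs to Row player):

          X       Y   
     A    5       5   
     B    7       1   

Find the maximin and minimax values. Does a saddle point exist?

Maximin = 5, Minimax = 5, Saddle: True

Work:
Row minimums: [5, 1] → maximin = 5
Column maximums: [7, 5] → minimax = 5
Saddle point exists! Game value = 5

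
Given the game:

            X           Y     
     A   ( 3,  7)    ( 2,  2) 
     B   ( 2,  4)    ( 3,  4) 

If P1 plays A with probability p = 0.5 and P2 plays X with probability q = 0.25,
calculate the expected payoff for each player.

E[P1] = 2.5, E[P2] = 3.625

Work:
E[P1] = p·q·π₁(A,X) + p·(1-q)·π₁(A,Y) + (1-p)·q·π₁(B,X) + (1-p)·(1-q)·π₁(B,Y)
= 0.5·0.25·3 + 0.5·0.75·2 + 0.5·0.25·2 + 0.5·0.75·3
= 2.5

E[P2] = 3.625 (similar calculation)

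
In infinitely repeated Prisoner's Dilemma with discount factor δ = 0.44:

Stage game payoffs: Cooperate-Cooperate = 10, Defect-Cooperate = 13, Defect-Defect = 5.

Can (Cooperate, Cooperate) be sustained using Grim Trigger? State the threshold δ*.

δ* = 0.375; since δ = 0.44 ≥ 0.375, cooperation can be sustained

Work:
For Grim Trigger:
Cooperate forever: 10/(1-δ)
Defect then punished: 13 + 5·δ/(1-δ)
Need: 10/(1-δ) ≥ 13 + 5·δ/(1-δ)
Solving: δ ≥ (T-R)/(T-P) = (13-10)/(13-5) = 0.375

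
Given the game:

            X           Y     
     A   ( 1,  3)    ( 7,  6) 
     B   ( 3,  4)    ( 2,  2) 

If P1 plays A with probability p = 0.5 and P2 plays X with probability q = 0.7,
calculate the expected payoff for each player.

E[P1] = 2.75, E[P2] = 3.65

Work:
E[P1] = p·q·π₁(A,X) + p·(1-q)·π₁(A,Y) + (1-p)·q·π₁(B,X) + (1-p)·(1-q)·π₁(B,Y)
= 0.5·0.7·1 + 0.5·0.3·7 + 0.5·0.7·3 + 0.5·0.3·2
= 2.75

E[P2] = 3.65 (similar calculation)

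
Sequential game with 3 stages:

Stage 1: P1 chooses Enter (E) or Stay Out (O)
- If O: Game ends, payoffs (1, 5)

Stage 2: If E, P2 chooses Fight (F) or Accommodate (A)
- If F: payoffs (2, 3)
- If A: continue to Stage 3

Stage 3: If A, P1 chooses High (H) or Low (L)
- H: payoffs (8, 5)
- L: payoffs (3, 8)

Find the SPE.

SPE: (E, A, H); Outcome (8, 5)

Work:
Stage 3: P1 chooses H (8 vs 3)
Stage 2: P2: F->3, A->5 (anticipating H). Choose A
Stage 1: P1: O->1, E->8 (anticipating A, H). Choose E
SPE path: E -> A -> H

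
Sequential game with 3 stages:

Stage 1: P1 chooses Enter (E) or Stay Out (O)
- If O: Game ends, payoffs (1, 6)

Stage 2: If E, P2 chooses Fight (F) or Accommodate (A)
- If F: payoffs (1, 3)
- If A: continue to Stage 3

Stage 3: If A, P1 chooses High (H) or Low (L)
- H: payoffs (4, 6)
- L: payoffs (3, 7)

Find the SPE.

SPE: (E, A, H); Outcome (4, 6)

Work:
Stage 3: P1 chooses H (4 vs 3)
Stage 2: P2: F->3, A->6 (anticipating H). Choose A
Stage 1: P1: O->1, E->4 (anticipating A, H). Choose E
SPE path: E -> A -> H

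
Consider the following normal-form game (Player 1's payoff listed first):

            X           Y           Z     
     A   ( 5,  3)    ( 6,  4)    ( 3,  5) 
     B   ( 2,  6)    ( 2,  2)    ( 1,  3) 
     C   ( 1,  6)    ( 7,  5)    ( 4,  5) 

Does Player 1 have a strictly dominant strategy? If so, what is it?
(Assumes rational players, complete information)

No strictly dominant strategy exists for Player 1

Work:
A strategy strictly dominates another if it gives a strictly higher payoff against every opponent action. Compare each pair of P1's strategies column-by-column:
  A vs B: [5 vs 2, 6 vs 2, 3 vs 1] → A strictly dominates B
  A vs C: [5 vs 1, 6 vs 7, 3 vs 4] → A does not strictly dominate C (column Y: 6 ≤ 7)
  B vs A: [2 vs 5, 2 vs 6, 1 vs 3] → B does not strictly dominate A (column X: 2 ≤ 5)
  B vs C: [2 vs 1, 2 vs 7, 1 vs 4] → B does not strictly dominate C (column Y: 2 ≤ 7)
  C vs A: [1 vs 5, 7 vs 6, 4 vs 3] → C does not strictly dominate A (column X: 1 ≤ 5)
  C vs B: [1 vs 2, 7 vs 2, 4 vs 1] → C does not strictly dominate B (column X: 1 ≤ 2)
No single strategy strictly dominates all others → no strictly dominant strategy.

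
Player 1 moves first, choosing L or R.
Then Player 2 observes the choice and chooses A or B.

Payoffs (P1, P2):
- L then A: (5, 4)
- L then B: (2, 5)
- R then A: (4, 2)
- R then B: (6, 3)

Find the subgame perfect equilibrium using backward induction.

P1 plays R, P2 plays B after L and B after R; Payoff (6, 3)

Work:
Backward induction:
After L: P2 chooses B → P1 gets 2
After R: P2 chooses B → P1 gets 6
P1 chooses R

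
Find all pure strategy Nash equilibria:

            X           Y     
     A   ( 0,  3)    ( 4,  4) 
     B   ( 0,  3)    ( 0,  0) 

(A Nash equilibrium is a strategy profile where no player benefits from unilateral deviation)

Nash equilibrium: (A, Y), (B, X)

Work:
Best responses:
  P1 vs X: payoffs [0, 0] → best response A/B (payoff 0)
  P1 vs Y: payoffs [4, 0] → best response A (payoff 4)
  P2 vs A: payoffs [3, 4] → best response Y (payoff 4)
  P2 vs B: payoffs [3, 0] → best response X (payoff 3)
Mutual best responses: (A,Y), (B,X) → Nash equilibria.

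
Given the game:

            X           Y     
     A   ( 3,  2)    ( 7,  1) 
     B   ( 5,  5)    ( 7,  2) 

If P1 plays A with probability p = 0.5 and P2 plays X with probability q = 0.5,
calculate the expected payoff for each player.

E[P1] = 5.5, E[P2] = 2.5

Work:
E[P1] = p·q·π₁(A,X) + p·(1-q)·π₁(A,Y) + (1-p)·q·π₁(B,X) + (1-p)·(1-q)·π₁(B,Y)
= 0.5·0.5·3 + 0.5·0.5·7 + 0.5·0.5·5 + 0.5·0.5·7
= 5.5

E[P2] = 2.5 (similar calculation)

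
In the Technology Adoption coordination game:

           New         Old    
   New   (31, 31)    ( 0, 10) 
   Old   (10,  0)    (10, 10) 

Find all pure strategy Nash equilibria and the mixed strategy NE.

Pure NE: (New, New) and (Old, Old); Mixed NE: p = 0.3226, q = 0.3226

Work:
Check pure NE:
(New, New): (31, 31) - no unilateral deviation beneficial
(Old, Old): (10, 10) - no unilateral deviation beneficial
Mixed NE: P1 plays New with p = 0.3226, P2 plays New with q = 0.3226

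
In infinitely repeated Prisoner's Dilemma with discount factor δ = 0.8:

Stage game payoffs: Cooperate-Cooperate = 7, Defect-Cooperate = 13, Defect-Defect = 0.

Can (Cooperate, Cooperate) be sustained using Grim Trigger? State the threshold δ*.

δ* = 0.4615; since δ = 0.8 ≥ 0.4615, cooperation can be sustained

Work:
For Grim Trigger:
Cooperate forever: 7/(1-δ)
Defect then punished: 13 + 0·δ/(1-δ)
Need: 7/(1-δ) ≥ 13 + 0·δ/(1-δ)
Solving: δ ≥ (T-R)/(T-P) = (13-7)/(13-0) = 0.4615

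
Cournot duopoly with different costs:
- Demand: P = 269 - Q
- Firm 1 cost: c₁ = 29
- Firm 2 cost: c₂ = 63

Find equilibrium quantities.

q₁* = 91.33, q₂* = 57.33

Work:
Reaction: q₁ = (269 - 29 - q₂)/2
Reaction: q₂ = (269 - 63 - q₁)/2
Solve simultaneously:
q₁* = (269 - 2×29 + 63)/3 = 91.33
q₂* = (269 - 2×63 + 29)/3 = 57.33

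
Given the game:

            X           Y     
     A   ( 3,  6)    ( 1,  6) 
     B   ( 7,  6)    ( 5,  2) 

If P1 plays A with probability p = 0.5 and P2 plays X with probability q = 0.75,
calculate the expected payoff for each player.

E[P1] = 4.5, E[P2] = 5.5

Work:
E[P1] = p·q·π₁(A,X) + p·(1-q)·π₁(A,Y) + (1-p)·q·π₁(B,X) + (1-p)·(1-q)·π₁(B,Y)
= 0.5·0.75·3 + 0.5·0.25·1 + 0.5·0.75·7 + 0.5·0.25·5
= 4.5

E[P2] = 5.5 (similar calculation)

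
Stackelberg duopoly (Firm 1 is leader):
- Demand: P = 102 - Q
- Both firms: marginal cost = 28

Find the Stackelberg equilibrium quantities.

q₁* (leader) = 37.0, q₂* (follower) = 18.5

Work:
Follower's reaction: q₂ = (a - c - q₁)/2
Leader substitutes: π₁ = q₁·(a - q₁ - (a-c-q₁)/2 - c)
FOC: q₁* = (102 - 28)/2 = 37.00
Then: q₂* = (102 - 28 - 37.0)/2 = 18.50
Leader has first-mover advantage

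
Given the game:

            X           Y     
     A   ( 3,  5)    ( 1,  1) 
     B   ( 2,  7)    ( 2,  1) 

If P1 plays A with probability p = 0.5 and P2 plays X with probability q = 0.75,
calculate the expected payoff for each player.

E[P1] = 2.25, E[P2] = 4.75

Work:
E[P1] = p·q·π₁(A,X) + p·(1-q)·π₁(A,Y) + (1-p)·q·π₁(B,X) + (1-p)·(1-q)·π₁(B,Y)
= 0.5·0.75·3 + 0.5·0.25·1 + 0.5·0.75·2 + 0.5·0.25·2
= 2.25

E[P2] = 4.75 (similar calculation)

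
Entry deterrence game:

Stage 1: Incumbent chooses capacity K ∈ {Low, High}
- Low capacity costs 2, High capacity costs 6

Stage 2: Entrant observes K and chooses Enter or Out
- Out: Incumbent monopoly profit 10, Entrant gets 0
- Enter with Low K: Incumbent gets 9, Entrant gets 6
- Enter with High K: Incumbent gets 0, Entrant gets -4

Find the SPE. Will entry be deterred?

SPE: (Low, Enter|Low, Out|High); Entry not deterred. Incumbent net profit = 7, Entrant gets 6

Work:
After Low K: Entrant enters (6 > 0)
After High K: Entrant stays out (-4 < 0)
Incumbent: Low → 9−2=7, High → 10−6=4
Incumbent chooses Low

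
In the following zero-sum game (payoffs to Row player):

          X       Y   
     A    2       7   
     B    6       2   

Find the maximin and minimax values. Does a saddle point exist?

Maximin = 2, Minimax = 6, Saddle: False

Work:
Row minimums: [2, 2] → maximin = 2
Column maximums: [6, 7] → minimax = 6
No saddle point (maximin ≠ minimax). Mixed strategy needed.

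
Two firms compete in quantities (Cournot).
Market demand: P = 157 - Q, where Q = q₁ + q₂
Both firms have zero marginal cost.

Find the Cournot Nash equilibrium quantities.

q₁* = q₂* = 52.33; P* = 52.33

Work:
Profit: π_i = P·q_i = (a - q_i - q_j)·q_i
FOC: ∂π_i/∂q_i = a - 2q_i - q_j = 0
Reaction function: q_i = (157 - q_j)/2
Symmetry: q* = 157/3 = 52.33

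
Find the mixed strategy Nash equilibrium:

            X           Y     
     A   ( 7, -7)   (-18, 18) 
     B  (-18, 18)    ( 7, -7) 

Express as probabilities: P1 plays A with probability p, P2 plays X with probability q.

p = 0.5, q = 0.5

Work:
Find probabilities that make opponent indifferent:
P2 chooses q to make P1 indifferent between A and B
P1 chooses p to make P2 indifferent between X and Y
Mixed NE: P1 plays (A: 0.5, B: 0.5), P2 plays (X: 0.5, Y: 0.5)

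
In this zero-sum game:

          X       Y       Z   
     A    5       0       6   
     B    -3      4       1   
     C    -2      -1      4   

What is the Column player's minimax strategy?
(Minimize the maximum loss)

Column should play Y, value = 4

Work:
Column player minimizes Row's maximum payoff:
Column X: max payoff to Row = 5
Column Y: max payoff to Row = 4
Column Z: max payoff to Row = 6
Minimum is 4, achieved by column Y.
Minimax strategy: Y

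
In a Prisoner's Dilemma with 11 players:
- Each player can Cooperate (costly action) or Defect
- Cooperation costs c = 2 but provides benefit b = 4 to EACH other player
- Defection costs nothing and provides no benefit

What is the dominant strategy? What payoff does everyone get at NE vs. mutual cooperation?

Dominant: Defect; NE payoff = 0; Coop payoff = 38

Work:
Defect dominates (saves cost c = 2, benefit to others is external)
NE: All defect → everyone gets 0
If all cooperate: each receives (10)×4 - 2 = 38
Social dilemma: 38 > 0 but NE gives 0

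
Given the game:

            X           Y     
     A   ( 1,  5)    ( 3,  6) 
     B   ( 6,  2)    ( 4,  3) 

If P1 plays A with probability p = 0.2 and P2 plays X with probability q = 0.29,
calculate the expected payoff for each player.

E[P1] = 4.148, E[P2] = 3.31

Work:
E[P1] = p·q·π₁(A,X) + p·(1-q)·π₁(A,Y) + (1-p)·q·π₁(B,X) + (1-p)·(1-q)·π₁(B,Y)
= 0.2·0.29·1 + 0.2·0.71·3 + 0.8·0.29·6 + 0.8·0.71·4
= 4.148

E[P2] = 3.31 (similar calculation)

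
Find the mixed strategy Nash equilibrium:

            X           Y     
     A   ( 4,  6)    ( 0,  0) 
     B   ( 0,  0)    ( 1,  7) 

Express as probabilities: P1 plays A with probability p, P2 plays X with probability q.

p = 0.5385, q = 0.2

Work:
Find probabilities that make opponent indifferent:
P2 chooses q to make P1 indifferent between A and B
P1 chooses p to make P2 indifferent between X and Y
Mixed NE: P1 plays (A: 0.5385, B: 0.4615), P2 plays (X: 0.2, Y: 0.8)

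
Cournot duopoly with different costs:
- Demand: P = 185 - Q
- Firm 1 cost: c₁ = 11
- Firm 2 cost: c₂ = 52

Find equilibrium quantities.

q₁* = 71.67, q₂* = 30.67

Work:
Reaction: q₁ = (185 - 11 - q₂)/2
Reaction: q₂ = (185 - 52 - q₁)/2
Solve simultaneously:
q₁* = (185 - 2×11 + 52)/3 = 71.67
q₂* = (185 - 2×52 + 11)/3 = 30.67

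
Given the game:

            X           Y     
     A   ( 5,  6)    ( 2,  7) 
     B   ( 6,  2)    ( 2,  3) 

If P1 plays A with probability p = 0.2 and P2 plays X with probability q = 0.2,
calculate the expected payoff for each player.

E[P1] = 2.76, E[P2] = 3.6

Work:
E[P1] = p·q·π₁(A,X) + p·(1-q)·π₁(A,Y) + (1-p)·q·π₁(B,X) + (1-p)·(1-q)·π₁(B,Y)
= 0.2·0.2·5 + 0.2·0.8·2 + 0.8·0.2·6 + 0.8·0.8·2
= 2.76

E[P2] = 3.6 (similar calculation)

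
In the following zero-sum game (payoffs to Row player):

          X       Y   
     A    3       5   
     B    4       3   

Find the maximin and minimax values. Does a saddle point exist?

Maximin = 3, Minimax = 4, Saddle: False

Work:
Row minimums: [3, 3] → maximin = 3
Column maximums: [4, 5] → minimax = 4
No saddle point (maximin ≠ minimax). Mixed strategy needed.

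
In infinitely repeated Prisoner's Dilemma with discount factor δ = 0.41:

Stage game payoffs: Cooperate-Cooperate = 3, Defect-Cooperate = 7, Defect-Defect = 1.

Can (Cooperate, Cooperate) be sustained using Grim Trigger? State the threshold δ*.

δ* = 0.6667; since δ = 0.41 < 0.6667, cooperation cannot be sustained

Work:
For Grim Trigger:
Cooperate forever: 3/(1-δ)
Defect then punished: 7 + 1·δ/(1-δ)
Need: 3/(1-δ) ≥ 7 + 1·δ/(1-δ)
Solving: δ ≥ (T-R)/(T-P) = (7-3)/(7-1) = 0.6667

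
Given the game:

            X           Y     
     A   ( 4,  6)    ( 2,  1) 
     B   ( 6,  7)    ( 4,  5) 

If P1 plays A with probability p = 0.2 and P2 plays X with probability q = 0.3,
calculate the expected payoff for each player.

E[P1] = 4.2, E[P2] = 4.98

Work:
E[P1] = p·q·π₁(A,X) + p·(1-q)·π₁(A,Y) + (1-p)·q·π₁(B,X) + (1-p)·(1-q)·π₁(B,Y)
= 0.2·0.3·4 + 0.2·0.7·2 + 0.8·0.3·6 + 0.8·0.7·4
= 4.2

E[P2] = 4.98 (similar calculation)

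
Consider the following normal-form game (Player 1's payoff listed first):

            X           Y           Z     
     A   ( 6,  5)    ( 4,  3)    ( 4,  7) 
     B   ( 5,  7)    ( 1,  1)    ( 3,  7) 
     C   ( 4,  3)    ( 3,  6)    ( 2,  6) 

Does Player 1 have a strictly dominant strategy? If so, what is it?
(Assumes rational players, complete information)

Yes, Player 1's strictly dominant strategy is A

Work:
A strategy strictly dominates another if it gives a strictly higher payoff against every opponent action. Compare each pair of P1's strategies column-by-column:
  A vs B: [6 vs 5, 4 vs 1, 4 vs 3] → A strictly dominates B
  A vs C: [6 vs 4, 4 vs 3, 4 vs 2] → A strictly dominates C
  B vs A: [5 vs 6, 1 vs 4, 3 vs 4] → B does not strictly dominate A (column X: 5 ≤ 6)
  B vs C: [5 vs 4, 1 vs 3, 3 vs 2] → B does not strictly dominate C (column Y: 1 ≤ 3)
  C vs A: [4 vs 6, 3 vs 4, 2 vs 4] → C does not strictly dominate A (column X: 4 ≤ 6)
  C vs B: [4 vs 5, 3 vs 1, 2 vs 3] → C does not strictly dominate B (column X: 4 ≤ 5)
A strictly dominates every other strategy → strictly dominant.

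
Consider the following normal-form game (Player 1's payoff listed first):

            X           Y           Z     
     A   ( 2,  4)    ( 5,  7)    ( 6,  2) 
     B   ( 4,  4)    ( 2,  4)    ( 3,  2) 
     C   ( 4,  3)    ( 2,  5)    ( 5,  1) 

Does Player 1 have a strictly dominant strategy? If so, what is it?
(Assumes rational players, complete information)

No strictly dominant strategy exists for Player 1

Work:
A strategy strictly dominates another if it gives a strictly higher payoff against every opponent action. Compare each pair of P1's strategies column-by-column:
  A vs B: [2 vs 4, 5 vs 2, 6 vs 3] → A does not strictly dominate B (column X: 2 ≤ 4)
  A vs C: [2 vs 4, 5 vs 2, 6 vs 5] → A does not strictly dominate C (column X: 2 ≤ 4)
  B vs A: [4 vs 2, 2 vs 5, 3 vs 6] → B does not strictly dominate A (column Y: 2 ≤ 5)
  B vs C: [4 vs 4, 2 vs 2, 3 vs 5] → B does not strictly dominate C (column X: 4 ≤ 4)
  C vs A: [4 vs 2, 2 vs 5, 5 vs 6] → C does not strictly dominate A (column Y: 2 ≤ 5)
  C vs B: [4 vs 4, 2 vs 2, 5 vs 3] → C does not strictly dominate B (column X: 4 ≤ 4)
No single strategy strictly dominates all others → no strictly dominant strategy.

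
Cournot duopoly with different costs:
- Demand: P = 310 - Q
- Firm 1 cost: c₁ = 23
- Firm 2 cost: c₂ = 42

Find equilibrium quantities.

q₁* = 102.0, q₂* = 83.0

Work:
Reaction: q₁ = (310 - 23 - q₂)/2
Reaction: q₂ = (310 - 42 - q₁)/2
Solve simultaneously:
q₁* = (310 - 2×23 + 42)/3 = 102.0
q₂* = (310 - 2×42 + 23)/3 = 83.0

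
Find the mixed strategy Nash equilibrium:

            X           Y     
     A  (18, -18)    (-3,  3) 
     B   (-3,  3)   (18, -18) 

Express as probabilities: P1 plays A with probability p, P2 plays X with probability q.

p = 0.5, q = 0.5

Work:
Find probabilities that make opponent indifferent:
P2 chooses q to make P1 indifferent between A and B
P1 chooses p to make P2 indifferent between X and Y
Mixed NE: P1 plays (A: 0.5, B: 0.5), P2 plays (X: 0.5, Y: 0.5)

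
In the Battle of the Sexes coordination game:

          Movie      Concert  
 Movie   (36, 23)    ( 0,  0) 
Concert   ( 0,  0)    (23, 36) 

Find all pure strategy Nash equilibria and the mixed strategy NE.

Pure NE: (Movie, Movie) and (Concert, Concert); Mixed NE: p = 0.6102, q = 0.3898

Work:
Check pure NE:
(Movie, Movie): (36, 23) - no unilateral deviation beneficial
(Concert, Concert): (23, 36) - no unilateral deviation beneficial
Mixed NE: P1 plays Movie with p = 0.6102, P2 plays Movie with q = 0.3898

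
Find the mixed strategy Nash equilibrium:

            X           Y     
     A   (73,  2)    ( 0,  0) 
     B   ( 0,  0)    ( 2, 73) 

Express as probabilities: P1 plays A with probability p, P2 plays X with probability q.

p = 0.9733, q = 0.0267

Work:
Find probabilities that make opponent indifferent:
P2 chooses q to make P1 indifferent between A and B
P1 chooses p to make P2 indifferent between X and Y
Mixed NE: P1 plays (A: 0.9733, B: 0.0267), P2 plays (X: 0.0267, Y: 0.9733)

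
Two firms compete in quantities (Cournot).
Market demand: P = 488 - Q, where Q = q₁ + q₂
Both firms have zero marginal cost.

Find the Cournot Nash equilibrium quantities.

q₁* = q₂* = 162.67; P* = 162.67

Work:
Profit: π_i = P·q_i = (a - q_i - q_j)·q_i
FOC: ∂π_i/∂q_i = a - 2q_i - q_j = 0
Reaction function: q_i = (488 - q_j)/2
Symmetry: q* = 488/3 = 162.67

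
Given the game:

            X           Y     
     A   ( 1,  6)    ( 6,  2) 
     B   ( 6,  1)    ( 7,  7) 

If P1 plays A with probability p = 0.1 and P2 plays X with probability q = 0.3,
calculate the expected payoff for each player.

E[P1] = 6.48, E[P2] = 5.0

Work:
E[P1] = p·q·π₁(A,X) + p·(1-q)·π₁(A,Y) + (1-p)·q·π₁(B,X) + (1-p)·(1-q)·π₁(B,Y)
= 0.1·0.3·1 + 0.1·0.7·6 + 0.9·0.3·6 + 0.9·0.7·7
= 6.48

E[P2] = 5.0 (similar calculation)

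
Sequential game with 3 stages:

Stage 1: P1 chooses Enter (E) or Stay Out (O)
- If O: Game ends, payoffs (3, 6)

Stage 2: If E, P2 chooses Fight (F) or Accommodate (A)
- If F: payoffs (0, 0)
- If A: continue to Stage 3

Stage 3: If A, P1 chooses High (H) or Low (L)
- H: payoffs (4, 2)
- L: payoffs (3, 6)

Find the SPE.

SPE: (E, A, H); Outcome (4, 2)

Work:
Stage 3: P1 chooses H (4 vs 3)
Stage 2: P2: F->0, A->2 (anticipating H). Choose A
Stage 1: P1: O->3, E->4 (anticipating A, H). Choose E
SPE path: E -> A -> H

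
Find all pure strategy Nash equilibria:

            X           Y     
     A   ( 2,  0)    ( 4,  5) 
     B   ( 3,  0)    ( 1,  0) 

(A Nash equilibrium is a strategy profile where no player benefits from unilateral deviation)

Nash equilibrium: (A, Y), (B, X)

Work:
Best responses:
  P1 vs X: payoffs [2, 3] → best response B (payoff 3)
  P1 vs Y: payoffs [4, 1] → best response A (payoff 4)
  P2 vs A: payoffs [0, 5] → best response Y (payoff 5)
  P2 vs B: payoffs [0, 0] → best response X/Y (payoff 0)
Mutual best responses: (A,Y), (B,X) → Nash equilibria.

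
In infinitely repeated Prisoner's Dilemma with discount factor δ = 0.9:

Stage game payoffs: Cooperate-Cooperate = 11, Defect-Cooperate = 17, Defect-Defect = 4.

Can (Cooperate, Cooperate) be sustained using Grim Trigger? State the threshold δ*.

δ* = 0.4615; since δ = 0.9 ≥ 0.4615, cooperation can be sustained

Work:
For Grim Trigger:
Cooperate forever: 11/(1-δ)
Defect then punished: 17 + 4·δ/(1-δ)
Need: 11/(1-δ) ≥ 17 + 4·δ/(1-δ)
Solving: δ ≥ (T-R)/(T-P) = (17-11)/(17-4) = 0.4615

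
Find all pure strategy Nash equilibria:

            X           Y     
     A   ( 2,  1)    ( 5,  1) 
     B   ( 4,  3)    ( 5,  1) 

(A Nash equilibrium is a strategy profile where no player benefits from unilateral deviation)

Nash equilibrium: (A, Y), (B, X)

Work:
Best responses:
  P1 vs X: payoffs [2, 4] → best response B (payoff 4)
  P1 vs Y: payoffs [5, 5] → best response A/B (payoff 5)
  P2 vs A: payoffs [1, 1] → best response X/Y (payoff 1)
  P2 vs B: payoffs [3, 1] → best response X (payoff 3)
Mutual best responses: (A,Y), (B,X) → Nash equilibria.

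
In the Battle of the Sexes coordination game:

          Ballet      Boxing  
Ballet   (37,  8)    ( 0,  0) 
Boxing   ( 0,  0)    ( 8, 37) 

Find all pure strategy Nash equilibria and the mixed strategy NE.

Pure NE: (Ballet, Ballet) and (Boxing, Boxing); Mixed NE: p = 0.8222, q = 0.1778

Work:
Check pure NE:
(Ballet, Ballet): (37, 8) - no unilateral deviation beneficial
(Boxing, Boxing): (8, 37) - no unilateral deviation beneficial
Mixed NE: P1 plays Ballet with p = 0.8222, P2 plays Ballet with q = 0.1778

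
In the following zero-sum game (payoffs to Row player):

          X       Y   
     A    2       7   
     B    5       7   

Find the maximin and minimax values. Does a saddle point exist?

Maximin = 5, Minimax = 5, Saddle: True

Work:
Row minimums: [2, 5] → maximin = 5
Column maximums: [5, 7] → minimax = 5
Saddle point exists! Game value = 5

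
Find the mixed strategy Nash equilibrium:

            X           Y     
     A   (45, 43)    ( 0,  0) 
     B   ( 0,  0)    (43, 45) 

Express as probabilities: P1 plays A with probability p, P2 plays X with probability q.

p = 0.5114, q = 0.4886

Work:
Find probabilities that make opponent indifferent:
P2 chooses q to make P1 indifferent between A and B
P1 chooses p to make P2 indifferent between X and Y
Mixed NE: P1 plays (A: 0.5114, B: 0.4886), P2 plays (X: 0.4886, Y: 0.5114)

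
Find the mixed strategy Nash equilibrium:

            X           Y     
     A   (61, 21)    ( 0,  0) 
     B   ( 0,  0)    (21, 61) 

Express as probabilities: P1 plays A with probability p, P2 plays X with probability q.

p = 0.7439, q = 0.2561

Work:
Find probabilities that make opponent indifferent:
P2 chooses q to make P1 indifferent between A and B
P1 chooses p to make P2 indifferent between X and Y
Mixed NE: P1 plays (A: 0.7439, B: 0.2561), P2 plays (X: 0.2561, Y: 0.7439)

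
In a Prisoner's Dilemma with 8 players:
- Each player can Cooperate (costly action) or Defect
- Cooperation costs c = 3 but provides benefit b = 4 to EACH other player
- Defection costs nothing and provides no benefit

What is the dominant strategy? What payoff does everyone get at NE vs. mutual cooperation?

Dominant: Defect; NE payoff = 0; Coop payoff = 25

Work:
Defect dominates (saves cost c = 3, benefit to others is external)
NE: All defect → everyone gets 0
If all cooperate: each receives (7)×4 - 3 = 25
Social dilemma: 25 > 0 but NE gives 0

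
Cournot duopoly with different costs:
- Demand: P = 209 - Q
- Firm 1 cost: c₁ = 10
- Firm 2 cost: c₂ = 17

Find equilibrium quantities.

q₁* = 68.67, q₂* = 61.67

Work:
Reaction: q₁ = (209 - 10 - q₂)/2
Reaction: q₂ = (209 - 17 - q₁)/2
Solve simultaneously:
q₁* = (209 - 2×10 + 17)/3 = 68.67
q₂* = (209 - 2×17 + 10)/3 = 61.67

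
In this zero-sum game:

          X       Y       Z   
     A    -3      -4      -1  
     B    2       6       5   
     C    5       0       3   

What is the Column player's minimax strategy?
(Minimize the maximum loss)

Column should play X or Z (all achieve the minimum), value = 5

Work:
Column player minimizes Row's maximum payoff:
Column X: max payoff to Row = 5
Column Y: max payoff to Row = 6
Column Z: max payoff to Row = 5
Minimum is 5, achieved by columns X, Z (tied).
Each of X or Z is a minimax strategy.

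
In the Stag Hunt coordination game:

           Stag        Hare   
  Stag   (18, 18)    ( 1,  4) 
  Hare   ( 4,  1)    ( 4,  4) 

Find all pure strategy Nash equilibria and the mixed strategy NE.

Pure NE: (Stag, Stag) and (Hare, Hare); Mixed NE: p = 0.1765, q = 0.1765

Work:
Check pure NE:
(Stag, Stag): (18, 18) - no unilateral deviation beneficial
(Hare, Hare): (4, 4) - no unilateral deviation beneficial
Mixed NE: P1 plays Stag with p = 0.1765, P2 plays Stag with q = 0.1765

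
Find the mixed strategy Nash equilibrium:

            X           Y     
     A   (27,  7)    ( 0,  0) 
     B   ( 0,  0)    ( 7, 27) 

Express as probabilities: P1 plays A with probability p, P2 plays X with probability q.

p = 0.7941, q = 0.2059

Work:
Find probabilities that make opponent indifferent:
P2 chooses q to make P1 indifferent between A and B
P1 chooses p to make P2 indifferent between X and Y
Mixed NE: P1 plays (A: 0.7941, B: 0.2059), P2 plays (X: 0.2059, Y: 0.7941)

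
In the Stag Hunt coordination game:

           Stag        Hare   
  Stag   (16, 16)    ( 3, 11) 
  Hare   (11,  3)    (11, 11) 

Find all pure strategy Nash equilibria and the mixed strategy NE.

Pure NE: (Stag, Stag) and (Hare, Hare); Mixed NE: p = 0.6154, q = 0.6154

Work:
Check pure NE:
(Stag, Stag): (16, 16) - no unilateral deviation beneficial
(Hare, Hare): (11, 11) - no unilateral deviation beneficial
Mixed NE: P1 plays Stag with p = 0.6154, P2 plays Stag with q = 0.6154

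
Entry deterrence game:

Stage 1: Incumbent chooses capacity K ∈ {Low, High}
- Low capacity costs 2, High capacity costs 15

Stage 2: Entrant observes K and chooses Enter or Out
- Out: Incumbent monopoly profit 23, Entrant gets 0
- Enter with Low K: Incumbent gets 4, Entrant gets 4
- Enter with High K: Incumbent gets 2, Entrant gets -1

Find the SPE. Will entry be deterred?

SPE: (High, Enter|Low, Out|High); Entry deterred. Incumbent net profit = 8

Work:
After Low K: Entrant enters (4 > 0)
After High K: Entrant stays out (-1 < 0)
Incumbent: Low → 4−2=2, High → 23−15=8
Incumbent chooses High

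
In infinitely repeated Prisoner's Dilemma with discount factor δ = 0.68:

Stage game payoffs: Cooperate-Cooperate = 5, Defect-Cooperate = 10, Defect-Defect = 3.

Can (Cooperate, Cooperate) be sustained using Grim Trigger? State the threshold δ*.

δ* = 0.7143; since δ = 0.68 < 0.7143, cooperation cannot be sustained

Work:
For Grim Trigger:
Cooperate forever: 5/(1-δ)
Defect then punished: 10 + 3·δ/(1-δ)
Need: 5/(1-δ) ≥ 10 + 3·δ/(1-δ)
Solving: δ ≥ (T-R)/(T-P) = (10-5)/(10-3) = 0.7143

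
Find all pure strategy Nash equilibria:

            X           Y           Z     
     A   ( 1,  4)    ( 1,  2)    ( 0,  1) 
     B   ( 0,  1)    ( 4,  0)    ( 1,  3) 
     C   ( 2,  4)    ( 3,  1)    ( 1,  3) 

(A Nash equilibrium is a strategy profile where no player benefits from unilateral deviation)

Nash equilibrium: (B, Z), (C, X)

Work:
Best responses:
  P1 vs X: payoffs [1, 0, 2] → best response C (payoff 2)
  P1 vs Y: payoffs [1, 4, 3] → best response B (payoff 4)
  P1 vs Z: payoffs [0, 1, 1] → best response B/C (payoff 1)
  P2 vs A: payoffs [4, 2, 1] → best response X (payoff 4)
  P2 vs B: payoffs [1, 0, 3] → best response Z (payoff 3)
  P2 vs C: payoffs [4, 1, 3] → best response X (payoff 4)
Mutual best responses: (B,Z), (C,X) → Nash equilibria.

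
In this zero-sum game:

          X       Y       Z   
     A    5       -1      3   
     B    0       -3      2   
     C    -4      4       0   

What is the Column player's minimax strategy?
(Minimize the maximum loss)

Column should play Z, value = 3

Work:
Column player minimizes Row's maximum payoff:
Column X: max payoff to Row = 5
Column Y: max payoff to Row = 4
Column Z: max payoff to Row = 3
Minimum is 3, achieved by column Z.
Minimax strategy: Z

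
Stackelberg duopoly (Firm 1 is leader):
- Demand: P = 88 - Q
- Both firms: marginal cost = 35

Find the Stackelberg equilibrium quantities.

q₁* (leader) = 26.5, q₂* (follower) = 13.25

Work:
Follower's reaction: q₂ = (a - c - q₁)/2
Leader substitutes: π₁ = q₁·(a - q₁ - (a-c-q₁)/2 - c)
FOC: q₁* = (88 - 35)/2 = 26.50
Then: q₂* = (88 - 35 - 26.5)/2 = 13.25
Leader has first-mover advantage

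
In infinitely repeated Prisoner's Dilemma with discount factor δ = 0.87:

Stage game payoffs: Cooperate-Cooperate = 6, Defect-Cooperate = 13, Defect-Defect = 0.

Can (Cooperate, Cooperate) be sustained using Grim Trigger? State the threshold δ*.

δ* = 0.5385; since δ = 0.87 ≥ 0.5385, cooperation can be sustained

Work:
For Grim Trigger:
Cooperate forever: 6/(1-δ)
Defect then punished: 13 + 0·δ/(1-δ)
Need: 6/(1-δ) ≥ 13 + 0·δ/(1-δ)
Solving: δ ≥ (T-R)/(T-P) = (13-6)/(13-0) = 0.5385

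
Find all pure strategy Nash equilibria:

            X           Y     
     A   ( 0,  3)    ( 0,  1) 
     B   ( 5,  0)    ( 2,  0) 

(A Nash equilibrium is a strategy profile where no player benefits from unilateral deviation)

Nash equilibrium: (B, X), (B, Y)

Work:
Best responses:
  P1 vs X: payoffs [0, 5] → best response B (payoff 5)
  P1 vs Y: payoffs [0, 2] → best response B (payoff 2)
  P2 vs A: payoffs [3, 1] → best response X (payoff 3)
  P2 vs B: payoffs [0, 0] → best response X/Y (payoff 0)
Mutual best responses: (B,X), (B,Y) → Nash equilibria.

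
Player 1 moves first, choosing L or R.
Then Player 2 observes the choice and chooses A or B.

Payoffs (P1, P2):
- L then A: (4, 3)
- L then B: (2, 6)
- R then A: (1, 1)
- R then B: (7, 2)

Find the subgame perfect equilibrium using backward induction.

P1 plays R, P2 plays B after L and B after R; Payoff (7, 2)

Work:
Backward induction:
After L: P2 chooses B → P1 gets 2
After R: P2 chooses B → P1 gets 7
P1 chooses R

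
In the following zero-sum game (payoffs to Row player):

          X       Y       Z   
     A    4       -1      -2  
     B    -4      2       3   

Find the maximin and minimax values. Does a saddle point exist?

Maximin = -2, Minimax = 2, Saddle: False

Work:
Row minimums: [-2, -4] → maximin = -2
Column maximums: [4, 2, 3] → minimax = 2
No saddle point (maximin ≠ minimax). Mixed strategy needed.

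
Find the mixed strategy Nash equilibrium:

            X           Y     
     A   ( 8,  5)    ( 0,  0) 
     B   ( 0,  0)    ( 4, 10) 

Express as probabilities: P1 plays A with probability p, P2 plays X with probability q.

p = 0.6667, q = 0.3333

Work:
Find probabilities that make opponent indifferent:
P2 chooses q to make P1 indifferent between A and B
P1 chooses p to make P2 indifferent between X and Y
Mixed NE: P1 plays (A: 0.6667, B: 0.3333), P2 plays (X: 0.3333, Y: 0.6667)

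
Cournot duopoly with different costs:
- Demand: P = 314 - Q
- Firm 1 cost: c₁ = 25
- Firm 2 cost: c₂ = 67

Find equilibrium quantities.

q₁* = 110.33, q₂* = 68.33

Work:
Reaction: q₁ = (314 - 25 - q₂)/2
Reaction: q₂ = (314 - 67 - q₁)/2
Solve simultaneously:
q₁* = (314 - 2×25 + 67)/3 = 110.33
q₂* = (314 - 2×67 + 25)/3 = 68.33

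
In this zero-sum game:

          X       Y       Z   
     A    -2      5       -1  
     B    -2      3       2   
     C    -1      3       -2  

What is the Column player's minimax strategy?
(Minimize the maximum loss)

Column should play X, value = -1

Work:
Column player minimizes Row's maximum payoff:
Column X: max payoff to Row = -1
Column Y: max payoff to Row = 5
Column Z: max payoff to Row = 2
Minimum is -1, achieved by column X.
Minimax strategy: X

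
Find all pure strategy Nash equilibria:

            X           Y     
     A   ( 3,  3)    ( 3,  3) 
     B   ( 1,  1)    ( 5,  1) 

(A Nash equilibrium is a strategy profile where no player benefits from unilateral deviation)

Nash equilibrium: (A, X), (B, Y)

Work:
Best responses:
  P1 vs X: payoffs [3, 1] → best response A (payoff 3)
  P1 vs Y: payoffs [3, 5] → best response B (payoff 5)
  P2 vs A: payoffs [3, 3] → best response X/Y (payoff 3)
  P2 vs B: payoffs [1, 1] → best response X/Y (payoff 1)
Mutual best responses: (A,X), (B,Y) → Nash equilibria.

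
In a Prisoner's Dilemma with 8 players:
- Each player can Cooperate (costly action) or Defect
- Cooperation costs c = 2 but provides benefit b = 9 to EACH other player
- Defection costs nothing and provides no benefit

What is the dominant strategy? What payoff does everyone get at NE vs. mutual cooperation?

Dominant: Defect; NE payoff = 0; Coop payoff = 61

Work:
Defect dominates (saves cost c = 2, benefit to others is external)
NE: All defect → everyone gets 0
If all cooperate: each receives (7)×9 - 2 = 61
Social dilemma: 61 > 0 but NE gives 0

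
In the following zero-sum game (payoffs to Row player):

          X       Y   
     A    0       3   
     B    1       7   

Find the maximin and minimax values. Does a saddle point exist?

Maximin = 1, Minimax = 1, Saddle: True

Work:
Row minimums: [0, 1] → maximin = 1
Column maximums: [1, 7] → minimax = 1
Saddle point exists! Game value = 1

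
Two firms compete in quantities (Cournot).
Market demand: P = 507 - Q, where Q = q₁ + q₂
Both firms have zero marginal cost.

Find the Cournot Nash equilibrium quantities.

q₁* = q₂* = 169.0; P* = 169.0

Work:
Profit: π_i = P·q_i = (a - q_i - q_j)·q_i
FOC: ∂π_i/∂q_i = a - 2q_i - q_j = 0
Reaction function: q_i = (507 - q_j)/2
Symmetry: q* = 507/3 = 169.0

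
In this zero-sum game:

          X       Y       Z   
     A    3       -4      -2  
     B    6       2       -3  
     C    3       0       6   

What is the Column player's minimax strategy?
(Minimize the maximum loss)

Column should play Y, value = 2

Work:
Column player minimizes Row's maximum payoff:
Column X: max payoff to Row = 6
Column Y: max payoff to Row = 2
Column Z: max payoff to Row = 6
Minimum is 2, achieved by column Y.
Minimax strategy: Y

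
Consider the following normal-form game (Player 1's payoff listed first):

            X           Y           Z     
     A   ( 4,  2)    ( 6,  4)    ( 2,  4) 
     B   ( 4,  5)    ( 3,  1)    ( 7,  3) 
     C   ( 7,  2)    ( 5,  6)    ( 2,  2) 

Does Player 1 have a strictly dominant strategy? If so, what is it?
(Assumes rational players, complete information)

No strictly dominant strategy exists for Player 1

Work:
A strategy strictly dominates another if it gives a strictly higher payoff against every opponent action. Compare each pair of P1's strategies column-by-column:
  A vs B: [4 vs 4, 6 vs 3, 2 vs 7] → A does not strictly dominate B (column X: 4 ≤ 4)
  A vs C: [4 vs 7, 6 vs 5, 2 vs 2] → A does not strictly dominate C (column X: 4 ≤ 7)
  B vs A: [4 vs 4, 3 vs 6, 7 vs 2] → B does not strictly dominate A (column X: 4 ≤ 4)
  B vs C: [4 vs 7, 3 vs 5, 7 vs 2] → B does not strictly dominate C (column X: 4 ≤ 7)
  C vs A: [7 vs 4, 5 vs 6, 2 vs 2] → C does not strictly dominate A (column Y: 5 ≤ 6)
  C vs B: [7 vs 4, 5 vs 3, 2 vs 7] → C does not strictly dominate B (column Z: 2 ≤ 7)
No single strategy strictly dominates all others → no strictly dominant strategy.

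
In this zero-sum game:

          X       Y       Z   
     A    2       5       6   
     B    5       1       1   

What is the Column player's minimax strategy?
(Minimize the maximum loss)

Column should play X or Y (all achieve the minimum), value = 5

Work:
Column player minimizes Row's maximum payoff:
Column X: max payoff to Row = 5
Column Y: max payoff to Row = 5
Column Z: max payoff to Row = 6
Minimum is 5, achieved by columns X, Y (tied).
Each of X or Y is a minimax strategy.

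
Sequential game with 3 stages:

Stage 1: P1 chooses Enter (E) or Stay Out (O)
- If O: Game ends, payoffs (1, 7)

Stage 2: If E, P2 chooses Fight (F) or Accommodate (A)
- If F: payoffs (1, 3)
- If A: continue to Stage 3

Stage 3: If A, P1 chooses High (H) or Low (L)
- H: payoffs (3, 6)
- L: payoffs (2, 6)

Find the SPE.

SPE: (E, A, H); Outcome (3, 6)

Work:
Stage 3: P1 chooses H (3 vs 2)
Stage 2: P2: F->3, A->6 (anticipating H). Choose A
Stage 1: P1: O->1, E->3 (anticipating A, H). Choose E
SPE path: E -> A -> H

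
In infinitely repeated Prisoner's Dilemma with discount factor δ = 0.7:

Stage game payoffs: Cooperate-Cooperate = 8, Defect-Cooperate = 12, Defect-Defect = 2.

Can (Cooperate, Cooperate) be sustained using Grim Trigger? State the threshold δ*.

δ* = 0.4; since δ = 0.7 ≥ 0.4, cooperation can be sustained

Work:
For Grim Trigger:
Cooperate forever: 8/(1-δ)
Defect then punished: 12 + 2·δ/(1-δ)
Need: 8/(1-δ) ≥ 12 + 2·δ/(1-δ)
Solving: δ ≥ (T-R)/(T-P) = (12-8)/(12-2) = 0.4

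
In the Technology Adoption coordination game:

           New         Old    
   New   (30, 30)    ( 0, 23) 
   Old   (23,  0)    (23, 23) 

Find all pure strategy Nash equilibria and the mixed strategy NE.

Pure NE: (New, New) and (Old, Old); Mixed NE: p = 0.7667, q = 0.7667

Work:
Check pure NE:
(New, New): (30, 30) - no unilateral deviation beneficial
(Old, Old): (23, 23) - no unilateral deviation beneficial
Mixed NE: P1 plays New with p = 0.7667, P2 plays New with q = 0.7667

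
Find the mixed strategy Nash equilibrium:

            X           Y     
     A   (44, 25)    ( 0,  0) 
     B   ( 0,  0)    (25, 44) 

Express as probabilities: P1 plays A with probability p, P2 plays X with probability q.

p = 0.6377, q = 0.3623

Work:
Find probabilities that make opponent indifferent:
P2 chooses q to make P1 indifferent between A and B
P1 chooses p to make P2 indifferent between X and Y
Mixed NE: P1 plays (A: 0.6377, B: 0.3623), P2 plays (X: 0.3623, Y: 0.6377)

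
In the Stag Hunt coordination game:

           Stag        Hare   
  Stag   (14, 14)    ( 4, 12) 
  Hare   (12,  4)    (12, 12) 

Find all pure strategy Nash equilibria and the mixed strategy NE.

Pure NE: (Stag, Stag) and (Hare, Hare); Mixed NE: p = 0.8, q = 0.8

Work:
Check pure NE:
(Stag, Stag): (14, 14) - no unilateral deviation beneficial
(Hare, Hare): (12, 12) - no unilateral deviation beneficial
Mixed NE: P1 plays Stag with p = 0.8, P2 plays Stag with q = 0.8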